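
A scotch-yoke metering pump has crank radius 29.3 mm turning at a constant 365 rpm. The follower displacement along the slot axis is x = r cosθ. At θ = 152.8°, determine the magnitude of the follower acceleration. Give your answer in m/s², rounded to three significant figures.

ω = 38.22 rad/s (from 365 rpm).
x = r cosθ ⇒ ẍ = −rω² cosθ (ω constant).
|a| = rω²|cosθ| = 0.0293·(38.22)²·|cos 152.8°| = 38.073 m/s².

38.1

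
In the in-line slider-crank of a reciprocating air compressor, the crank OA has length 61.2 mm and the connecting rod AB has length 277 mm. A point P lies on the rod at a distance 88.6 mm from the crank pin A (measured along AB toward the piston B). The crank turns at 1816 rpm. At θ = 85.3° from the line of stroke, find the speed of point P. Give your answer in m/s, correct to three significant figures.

ω = 190.2 rad/s.  Crank-pin speed |V_A| = rω = 11.638 m/s, perpendicular to OA.
Rod angle: sinφ = −(r/L) sinθ ⇒ φ = -12.721°; ω_rod = −rω cosθ/√(L²−r²sin²θ) = -3.5294 rad/s.
V_P = V_A + ω_rod × AP, with AP = 0.0886 m along the rod.
Components: V_Px = −rω sinθ − a·ω_rod·sinφ = -11.668 m/s;  V_Py = rω cosθ + a·ω_rod·cosφ = +0.64861 m/s.
|V_P| = √(V_Px² + V_Py²) = 11.686 m/s.

11.7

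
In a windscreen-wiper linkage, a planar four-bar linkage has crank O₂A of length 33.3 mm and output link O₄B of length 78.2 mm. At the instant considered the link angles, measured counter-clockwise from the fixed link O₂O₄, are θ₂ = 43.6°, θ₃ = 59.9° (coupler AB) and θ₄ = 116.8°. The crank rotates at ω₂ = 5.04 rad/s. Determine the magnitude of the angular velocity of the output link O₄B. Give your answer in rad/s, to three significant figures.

ω₂ = 5.04 rad/s
Differentiating the loop-closure r₂e^{iθ₂}+r₃e^{iθ₃}=r₁+r₄e^{iθ₄} gives r₂ω₂e^{iθ₂}+r₃ω₃e^{iθ₃}=r₄ω₄e^{iθ₄}.
Eliminating the other unknown: ω₄ = r₂ω₂ sin(θ₂−θ₃) / [r₄ sin(θ₄−θ₃)].
Numerator sine = -0.28067; denominator sine = +0.83772.
Result = 0.0333·5.04·(-0.28067) / (0.0782·(+0.83772)) = -0.71905 rad/s; magnitude 0.71905 rad/s.

0.719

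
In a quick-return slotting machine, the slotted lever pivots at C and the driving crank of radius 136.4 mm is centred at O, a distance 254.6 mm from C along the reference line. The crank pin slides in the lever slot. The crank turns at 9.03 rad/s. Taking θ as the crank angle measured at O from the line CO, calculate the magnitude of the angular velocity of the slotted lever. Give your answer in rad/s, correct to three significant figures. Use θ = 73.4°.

2.49

ω = 9.03 rad/s
Crank pin A relative to C: A = (d + r cosθ, r sinθ); lever angle φ = atan2(r sinθ, d + r cosθ).
Differentiating tanφ: φ̇ = rω(d cosθ + r)/(d² + r² + 2dr cosθ).
d² + r² + 2dr cosθ = |CA|² = 0.103269 m²;  d cosθ + r = +0.20914 m.
|ω_lever| = |0.1364·9.03·+0.20914| / 0.103269 = 2.4944 rad/s.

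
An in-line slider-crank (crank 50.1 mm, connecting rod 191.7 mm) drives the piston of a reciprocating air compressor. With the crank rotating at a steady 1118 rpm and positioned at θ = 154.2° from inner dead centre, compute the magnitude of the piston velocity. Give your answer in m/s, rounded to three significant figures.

1.95

ω = 2π·1118/60 = 117.1 rad/s
For an in-line slider-crank, x = r cosθ + √(L² − r² sin²θ), so v = −rω sinθ·[1 + r cosθ/√(L² − r² sin²θ)].
With r = 0.0501 m, L = 0.1917 m, θ = 154.2°: √(L² − r² sin²θ) = 0.19046 m.
v = −0.0501·117.1·0.43523·[1 + 0.0501·-0.90032/0.19046] = -1.9483 m/s.
|v| = 1.9483 m/s.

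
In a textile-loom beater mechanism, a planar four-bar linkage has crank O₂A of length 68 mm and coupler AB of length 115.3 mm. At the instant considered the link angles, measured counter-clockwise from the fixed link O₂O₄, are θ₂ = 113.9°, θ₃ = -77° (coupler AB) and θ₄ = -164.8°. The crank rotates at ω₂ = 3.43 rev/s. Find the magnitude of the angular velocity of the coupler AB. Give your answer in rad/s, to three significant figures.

ω₂ = 21.55 rad/s (from 3.43 rev/s).
Differentiating the loop-closure r₂e^{iθ₂}+r₃e^{iθ₃}=r₁+r₄e^{iθ₄} gives r₂ω₂e^{iθ₂}+r₃ω₃e^{iθ₃}=r₄ω₄e^{iθ₄}.
Eliminating the other unknown: ω₃ = r₂ω₂ sin(θ₄−θ₂) / [r₃ sin(θ₃−θ₄)].
Numerator sine = +0.98849; denominator sine = +0.99926.
Result = 0.068·21.55·(+0.98849) / (0.1153·(+0.99926)) = +12.573 rad/s; magnitude 12.573 rad/s.

12.6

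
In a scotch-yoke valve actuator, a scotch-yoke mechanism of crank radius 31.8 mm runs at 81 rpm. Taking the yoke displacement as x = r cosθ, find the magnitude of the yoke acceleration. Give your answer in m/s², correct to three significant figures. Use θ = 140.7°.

1.77

ω = 8.482 rad/s (from 81 rpm).
x = r cosθ ⇒ ẍ = −rω² cosθ (ω constant).
|a| = rω²|cosθ| = 0.0318·(8.482)²·|cos 140.7°| = 1.7705 m/s².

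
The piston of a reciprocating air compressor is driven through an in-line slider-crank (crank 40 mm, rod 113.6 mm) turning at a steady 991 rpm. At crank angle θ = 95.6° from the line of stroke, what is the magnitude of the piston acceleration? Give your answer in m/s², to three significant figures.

ω = 2π·991/60 = 103.8 rad/s
x(θ) = r cosθ + √(L² − r² sin²θ); with ω constant, a = ω²·d²x/dθ².
d²x/dθ² = −r cosθ − r²(cos2θ)/√u − r⁴ sin²2θ/(4u^{3/2}),  u = L² − r² sin²θ = 0.0113202 m².
Substituting r = 0.04 m, L = 0.1136 m, θ = 95.6°: d²x/dθ² = +0.018635 m.
a = ω²·d²x/dθ² = (103.8)²·(+0.018635) = +200.69 m/s²;  |a| = 200.69 m/s².

201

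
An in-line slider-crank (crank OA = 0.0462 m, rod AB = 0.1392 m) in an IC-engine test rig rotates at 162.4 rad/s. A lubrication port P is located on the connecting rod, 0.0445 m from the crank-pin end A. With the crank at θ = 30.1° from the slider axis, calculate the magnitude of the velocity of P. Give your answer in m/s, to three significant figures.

6.03

ω = 162.4 rad/s.  Crank-pin speed |V_A| = rω = 7.5029 m/s, perpendicular to OA.
Rod angle: sinφ = −(r/L) sinθ ⇒ φ = -9.581°; ω_rod = −rω cosθ/√(L²−r²sin²θ) = -47.291 rad/s.
V_P = V_A + ω_rod × AP, with AP = 0.0445 m along the rod.
Components: V_Px = −rω sinθ − a·ω_rod·sinφ = -4.1131 m/s;  V_Py = rω cosθ + a·ω_rod·cosφ = +4.416 m/s.
|V_P| = √(V_Px² + V_Py²) = 6.0348 m/s.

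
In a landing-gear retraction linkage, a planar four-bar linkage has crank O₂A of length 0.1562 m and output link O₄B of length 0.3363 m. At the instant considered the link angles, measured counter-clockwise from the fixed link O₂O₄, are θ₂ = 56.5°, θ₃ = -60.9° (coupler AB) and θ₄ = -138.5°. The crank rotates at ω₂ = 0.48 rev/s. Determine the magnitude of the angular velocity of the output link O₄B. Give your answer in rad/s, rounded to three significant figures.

ω₂ = 3.016 rad/s (from 0.48 rev/s).
Differentiating the loop-closure r₂e^{iθ₂}+r₃e^{iθ₃}=r₁+r₄e^{iθ₄} gives r₂ω₂e^{iθ₂}+r₃ω₃e^{iθ₃}=r₄ω₄e^{iθ₄}.
Eliminating the other unknown: ω₄ = r₂ω₂ sin(θ₂−θ₃) / [r₄ sin(θ₄−θ₃)].
Numerator sine = +0.88782; denominator sine = -0.97667.
Result = 0.1562·3.016·(+0.88782) / (0.3363·(-0.97667)) = -1.2734 rad/s; magnitude 1.2734 rad/s.

1.27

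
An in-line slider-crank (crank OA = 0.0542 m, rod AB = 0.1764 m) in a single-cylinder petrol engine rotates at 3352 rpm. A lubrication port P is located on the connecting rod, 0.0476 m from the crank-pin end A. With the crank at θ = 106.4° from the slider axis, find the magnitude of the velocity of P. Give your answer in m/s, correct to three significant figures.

18.2

ω = 351 rad/s.  Crank-pin speed |V_A| = rω = 19.025 m/s, perpendicular to OA.
Rod angle: sinφ = −(r/L) sinθ ⇒ φ = -17.143°; ω_rod = −rω cosθ/√(L²−r²sin²θ) = +31.867 rad/s.
V_P = V_A + ω_rod × AP, with AP = 0.0476 m along the rod.
Components: V_Px = −rω sinθ − a·ω_rod·sinφ = -17.804 m/s;  V_Py = rω cosθ + a·ω_rod·cosφ = -3.9221 m/s.
|V_P| = √(V_Px² + V_Py²) = 18.231 m/s.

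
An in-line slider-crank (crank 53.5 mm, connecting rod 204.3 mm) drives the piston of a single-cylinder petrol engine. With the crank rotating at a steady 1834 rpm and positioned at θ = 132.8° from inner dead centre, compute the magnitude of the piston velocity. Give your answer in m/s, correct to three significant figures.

ω = 2π·1834/60 = 192.1 rad/s
For an in-line slider-crank, x = r cosθ + √(L² − r² sin²θ), so v = −rω sinθ·[1 + r cosθ/√(L² − r² sin²θ)].
With r = 0.0535 m, L = 0.2043 m, θ = 132.8°: √(L² − r² sin²θ) = 0.20049 m.
v = −0.0535·192.1·0.73373·[1 + 0.0535·-0.67944/0.20049] = -6.1722 m/s.
|v| = 6.1722 m/s.

6.17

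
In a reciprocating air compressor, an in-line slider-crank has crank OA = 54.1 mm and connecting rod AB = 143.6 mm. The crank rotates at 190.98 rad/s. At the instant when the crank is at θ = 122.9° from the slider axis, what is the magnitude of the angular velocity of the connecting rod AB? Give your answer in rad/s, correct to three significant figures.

41.2

ω = 191 rad/s
The rod makes angle φ with the slider axis where L sinφ = r sinθ; differentiating, L cosφ·φ̇ = r ω cosθ.
L cosφ = √(L² − r² sin²θ) = 0.13623 m.
|ω_rod| = r ω |cosθ| / √(L² − r² sin²θ) = 0.0541·191·0.54317/0.13623 = 41.197 rad/s.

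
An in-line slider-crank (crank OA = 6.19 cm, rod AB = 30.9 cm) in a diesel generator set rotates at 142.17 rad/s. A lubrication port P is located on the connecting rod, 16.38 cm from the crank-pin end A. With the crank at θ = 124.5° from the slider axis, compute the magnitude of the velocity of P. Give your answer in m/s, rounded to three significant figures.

7.20

ω = 142.2 rad/s.  Crank-pin speed |V_A| = rω = 8.8003 m/s, perpendicular to OA.
Rod angle: sinφ = −(r/L) sinθ ⇒ φ = -9.503°; ω_rod = −rω cosθ/√(L²−r²sin²θ) = +16.356 rad/s.
V_P = V_A + ω_rod × AP, with AP = 0.1638 m along the rod.
Components: V_Px = −rω sinθ − a·ω_rod·sinφ = -6.8103 m/s;  V_Py = rω cosθ + a·ω_rod·cosφ = -2.3423 m/s.
|V_P| = √(V_Px² + V_Py²) = 7.2018 m/s.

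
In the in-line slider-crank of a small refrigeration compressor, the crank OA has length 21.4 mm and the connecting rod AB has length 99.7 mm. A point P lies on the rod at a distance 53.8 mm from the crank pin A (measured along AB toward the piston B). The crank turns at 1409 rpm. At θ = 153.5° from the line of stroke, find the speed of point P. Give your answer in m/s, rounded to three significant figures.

ω = 147.6 rad/s.  Crank-pin speed |V_A| = rω = 3.1576 m/s, perpendicular to OA.
Rod angle: sinφ = −(r/L) sinθ ⇒ φ = -5.496°; ω_rod = −rω cosθ/√(L²−r²sin²θ) = +28.474 rad/s.
V_P = V_A + ω_rod × AP, with AP = 0.0538 m along the rod.
Components: V_Px = −rω sinθ − a·ω_rod·sinφ = -1.2622 m/s;  V_Py = rω cosθ + a·ω_rod·cosφ = -1.301 m/s.
|V_P| = √(V_Px² + V_Py²) = 1.8126 m/s.

1.81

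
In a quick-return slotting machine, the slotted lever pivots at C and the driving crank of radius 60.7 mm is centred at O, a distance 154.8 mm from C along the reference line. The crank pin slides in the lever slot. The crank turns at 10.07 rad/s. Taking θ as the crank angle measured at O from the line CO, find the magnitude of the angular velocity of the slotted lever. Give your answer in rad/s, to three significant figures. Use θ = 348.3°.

2.82

ω = 10.07 rad/s
Crank pin A relative to C: A = (d + r cosθ, r sinθ); lever angle φ = atan2(r sinθ, d + r cosθ).
Differentiating tanφ: φ̇ = rω(d cosθ + r)/(d² + r² + 2dr cosθ).
d² + r² + 2dr cosθ = |CA|² = 0.0460498 m²;  d cosθ + r = +0.21228 m.
|ω_lever| = |0.0607·10.07·+0.21228| / 0.0460498 = 2.8178 rad/s.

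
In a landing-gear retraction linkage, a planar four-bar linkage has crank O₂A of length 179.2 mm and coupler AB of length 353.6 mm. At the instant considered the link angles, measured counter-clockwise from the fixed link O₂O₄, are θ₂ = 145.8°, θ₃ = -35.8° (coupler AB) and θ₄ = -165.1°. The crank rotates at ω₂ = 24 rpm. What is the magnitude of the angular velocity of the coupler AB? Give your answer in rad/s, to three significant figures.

ω₂ = 2.513 rad/s (from 24 rpm).
Differentiating the loop-closure r₂e^{iθ₂}+r₃e^{iθ₃}=r₁+r₄e^{iθ₄} gives r₂ω₂e^{iθ₂}+r₃ω₃e^{iθ₃}=r₄ω₄e^{iθ₄}.
Eliminating the other unknown: ω₃ = r₂ω₂ sin(θ₄−θ₂) / [r₃ sin(θ₃−θ₄)].
Numerator sine = +0.75585; denominator sine = +0.77384.
Result = 0.1792·2.513·(+0.75585) / (0.3536·(+0.77384)) = +1.2441 rad/s; magnitude 1.2441 rad/s.

1.24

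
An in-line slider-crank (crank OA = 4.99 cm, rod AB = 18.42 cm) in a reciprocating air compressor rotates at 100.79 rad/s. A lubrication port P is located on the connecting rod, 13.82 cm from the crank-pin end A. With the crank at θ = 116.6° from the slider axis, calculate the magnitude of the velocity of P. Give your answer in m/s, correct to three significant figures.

4.11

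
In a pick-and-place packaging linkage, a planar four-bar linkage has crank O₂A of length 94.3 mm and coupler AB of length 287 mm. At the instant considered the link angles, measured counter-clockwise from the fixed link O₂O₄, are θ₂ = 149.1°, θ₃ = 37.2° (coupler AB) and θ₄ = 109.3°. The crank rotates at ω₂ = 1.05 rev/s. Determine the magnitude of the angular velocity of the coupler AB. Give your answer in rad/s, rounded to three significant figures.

ω₂ = 6.597 rad/s (from 1.05 rev/s).
Differentiating the loop-closure r₂e^{iθ₂}+r₃e^{iθ₃}=r₁+r₄e^{iθ₄} gives r₂ω₂e^{iθ₂}+r₃ω₃e^{iθ₃}=r₄ω₄e^{iθ₄}.
Eliminating the other unknown: ω₃ = r₂ω₂ sin(θ₄−θ₂) / [r₃ sin(θ₃−θ₄)].
Numerator sine = -0.64011; denominator sine = -0.95159.
Result = 0.0943·6.597·(-0.64011) / (0.287·(-0.95159)) = +1.4581 rad/s; magnitude 1.4581 rad/s.

1.46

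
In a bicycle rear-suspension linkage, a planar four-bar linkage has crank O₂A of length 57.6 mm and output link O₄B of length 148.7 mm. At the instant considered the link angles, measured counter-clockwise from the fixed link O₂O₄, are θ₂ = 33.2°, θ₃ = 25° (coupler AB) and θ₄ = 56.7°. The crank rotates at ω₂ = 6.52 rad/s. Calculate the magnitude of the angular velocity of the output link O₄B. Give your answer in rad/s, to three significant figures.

0.686

ω₂ = 6.52 rad/s
Differentiating the loop-closure r₂e^{iθ₂}+r₃e^{iθ₃}=r₁+r₄e^{iθ₄} gives r₂ω₂e^{iθ₂}+r₃ω₃e^{iθ₃}=r₄ω₄e^{iθ₄}.
Eliminating the other unknown: ω₄ = r₂ω₂ sin(θ₂−θ₃) / [r₄ sin(θ₄−θ₃)].
Numerator sine = +0.14263; denominator sine = +0.52547.
Result = 0.0576·6.52·(+0.14263) / (0.1487·(+0.52547)) = +0.68552 rad/s; magnitude 0.68552 rad/s.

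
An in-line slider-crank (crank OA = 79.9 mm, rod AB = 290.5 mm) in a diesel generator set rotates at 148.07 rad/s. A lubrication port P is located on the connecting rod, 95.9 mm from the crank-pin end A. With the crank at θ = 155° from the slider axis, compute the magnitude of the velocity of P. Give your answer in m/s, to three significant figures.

8.52

ω = 148.1 rad/s.  Crank-pin speed |V_A| = rω = 11.831 m/s, perpendicular to OA.
Rod angle: sinφ = −(r/L) sinθ ⇒ φ = -6.675°; ω_rod = −rω cosθ/√(L²−r²sin²θ) = +37.162 rad/s.
V_P = V_A + ω_rod × AP, with AP = 0.0959 m along the rod.
Components: V_Px = −rω sinθ − a·ω_rod·sinφ = -4.5857 m/s;  V_Py = rω cosθ + a·ω_rod·cosφ = -7.1827 m/s.
|V_P| = √(V_Px² + V_Py²) = 8.5217 m/s.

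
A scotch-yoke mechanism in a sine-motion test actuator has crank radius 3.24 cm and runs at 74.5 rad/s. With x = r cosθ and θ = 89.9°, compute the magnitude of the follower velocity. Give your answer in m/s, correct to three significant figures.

2.41

ω = 74.5 rad/s
x = r cosθ ⇒ ẋ = −rω sinθ.
|v| = rω|sinθ| = 0.0324·74.5·|sin 89.9°| = 2.4138 m/s.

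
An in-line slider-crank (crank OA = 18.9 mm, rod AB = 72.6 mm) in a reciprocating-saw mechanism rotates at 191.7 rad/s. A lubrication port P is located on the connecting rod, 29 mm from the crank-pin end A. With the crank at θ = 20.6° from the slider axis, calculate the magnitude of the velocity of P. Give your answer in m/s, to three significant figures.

ω = 191.7 rad/s.  Crank-pin speed |V_A| = rω = 3.6231 m/s, perpendicular to OA.
Rod angle: sinφ = −(r/L) sinθ ⇒ φ = -5.255°; ω_rod = −rω cosθ/√(L²−r²sin²θ) = -46.912 rad/s.
V_P = V_A + ω_rod × AP, with AP = 0.029 m along the rod.
Components: V_Px = −rω sinθ − a·ω_rod·sinφ = -1.3994 m/s;  V_Py = rω cosθ + a·ω_rod·cosφ = +2.0367 m/s.
|V_P| = √(V_Px² + V_Py²) = 2.4712 m/s.

2.47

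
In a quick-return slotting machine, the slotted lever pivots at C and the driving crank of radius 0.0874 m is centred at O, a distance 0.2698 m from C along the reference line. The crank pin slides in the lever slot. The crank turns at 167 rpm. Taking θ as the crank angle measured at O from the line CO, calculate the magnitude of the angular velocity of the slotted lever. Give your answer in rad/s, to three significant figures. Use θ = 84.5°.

ω = 17.49 rad/s (from 167 rpm).
Crank pin A relative to C: A = (d + r cosθ, r sinθ); lever angle φ = atan2(r sinθ, d + r cosθ).
Differentiating tanφ: φ̇ = rω(d cosθ + r)/(d² + r² + 2dr cosθ).
d² + r² + 2dr cosθ = |CA|² = 0.084951 m²;  d cosθ + r = +0.11326 m.
|ω_lever| = |0.0874·17.49·+0.11326| / 0.084951 = 2.0378 rad/s.

2.04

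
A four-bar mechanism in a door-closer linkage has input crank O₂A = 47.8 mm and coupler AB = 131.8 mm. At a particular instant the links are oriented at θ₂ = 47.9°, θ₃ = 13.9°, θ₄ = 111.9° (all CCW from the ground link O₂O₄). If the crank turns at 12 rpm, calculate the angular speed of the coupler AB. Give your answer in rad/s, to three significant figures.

ω₂ = 1.257 rad/s (from 12 rpm).
Differentiating the loop-closure r₂e^{iθ₂}+r₃e^{iθ₃}=r₁+r₄e^{iθ₄} gives r₂ω₂e^{iθ₂}+r₃ω₃e^{iθ₃}=r₄ω₄e^{iθ₄}.
Eliminating the other unknown: ω₃ = r₂ω₂ sin(θ₄−θ₂) / [r₃ sin(θ₃−θ₄)].
Numerator sine = +0.89879; denominator sine = -0.99027.
Result = 0.0478·1.257·(+0.89879) / (0.1318·(-0.99027)) = -0.41365 rad/s; magnitude 0.41365 rad/s.

0.414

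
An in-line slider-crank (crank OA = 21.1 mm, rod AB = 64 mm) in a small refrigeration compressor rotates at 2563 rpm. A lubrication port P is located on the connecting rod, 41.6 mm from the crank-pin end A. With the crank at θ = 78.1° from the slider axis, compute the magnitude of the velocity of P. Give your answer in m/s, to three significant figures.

5.81

ω = 268.4 rad/s.  Crank-pin speed |V_A| = rω = 5.6632 m/s, perpendicular to OA.
Rod angle: sinφ = −(r/L) sinθ ⇒ φ = -18.820°; ω_rod = −rω cosθ/√(L²−r²sin²θ) = -19.277 rad/s.
V_P = V_A + ω_rod × AP, with AP = 0.0416 m along the rod.
Components: V_Px = −rω sinθ − a·ω_rod·sinφ = -5.8002 m/s;  V_Py = rω cosθ + a·ω_rod·cosφ = +0.40872 m/s.
|V_P| = √(V_Px² + V_Py²) = 5.8145 m/s.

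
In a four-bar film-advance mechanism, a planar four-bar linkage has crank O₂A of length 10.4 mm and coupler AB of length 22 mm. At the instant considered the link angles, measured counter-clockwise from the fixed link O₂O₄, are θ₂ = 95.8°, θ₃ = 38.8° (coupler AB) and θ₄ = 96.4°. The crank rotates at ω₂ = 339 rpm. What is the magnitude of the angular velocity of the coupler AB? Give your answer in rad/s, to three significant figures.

0.208

ω₂ = 35.5 rad/s (from 339 rpm).
Differentiating the loop-closure r₂e^{iθ₂}+r₃e^{iθ₃}=r₁+r₄e^{iθ₄} gives r₂ω₂e^{iθ₂}+r₃ω₃e^{iθ₃}=r₄ω₄e^{iθ₄}.
Eliminating the other unknown: ω₃ = r₂ω₂ sin(θ₄−θ₂) / [r₃ sin(θ₃−θ₄)].
Numerator sine = +0.01047; denominator sine = -0.84433.
Result = 0.0104·35.5·(+0.01047) / (0.022·(-0.84433)) = -0.20814 rad/s; magnitude 0.20814 rad/s.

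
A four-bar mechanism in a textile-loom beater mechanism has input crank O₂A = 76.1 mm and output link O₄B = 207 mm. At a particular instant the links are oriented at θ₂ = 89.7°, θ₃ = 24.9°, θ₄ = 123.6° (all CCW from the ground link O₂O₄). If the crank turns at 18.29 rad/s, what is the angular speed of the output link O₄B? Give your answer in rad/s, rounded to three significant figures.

ω₂ = 18.29 rad/s
Differentiating the loop-closure r₂e^{iθ₂}+r₃e^{iθ₃}=r₁+r₄e^{iθ₄} gives r₂ω₂e^{iθ₂}+r₃ω₃e^{iθ₃}=r₄ω₄e^{iθ₄}.
Eliminating the other unknown: ω₄ = r₂ω₂ sin(θ₂−θ₃) / [r₄ sin(θ₄−θ₃)].
Numerator sine = +0.90483; denominator sine = +0.98849.
Result = 0.0761·18.29·(+0.90483) / (0.207·(+0.98849)) = +6.1549 rad/s; magnitude 6.1549 rad/s.

6.15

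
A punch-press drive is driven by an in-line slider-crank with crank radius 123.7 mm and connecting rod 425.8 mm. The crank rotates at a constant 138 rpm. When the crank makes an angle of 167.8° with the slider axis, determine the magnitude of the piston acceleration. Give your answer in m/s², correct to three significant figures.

18.4

ω = 2π·138/60 = 14.45 rad/s
x(θ) = r cosθ + √(L² − r² sin²θ); with ω constant, a = ω²·d²x/dθ².
d²x/dθ² = −r cosθ − r²(cos2θ)/√u − r⁴ sin²2θ/(4u^{3/2}),  u = L² − r² sin²θ = 0.180622 m².
Substituting r = 0.1237 m, L = 0.4258 m, θ = 167.8°: d²x/dθ² = +0.087988 m.
a = ω²·d²x/dθ² = (14.45)²·(+0.087988) = +18.375 m/s²;  |a| = 18.375 m/s².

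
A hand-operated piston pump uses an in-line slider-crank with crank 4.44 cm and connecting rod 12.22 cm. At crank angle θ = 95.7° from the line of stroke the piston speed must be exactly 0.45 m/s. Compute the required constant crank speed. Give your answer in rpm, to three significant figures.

For an in-line slider-crank, |v_piston| = rω|sinθ|·[1 + r cosθ/√(L² − r² sin²θ)].
With r = 0.0444 m, L = 0.1222 m, θ = 95.7°: the bracketed kinematic factor |dx/dθ| = 0.04247 m.
ω = v/|dx/dθ| = 0.45/0.04247 = 10.596 rad/s.
N = 60ω/(2π) = 101.18 rpm.

101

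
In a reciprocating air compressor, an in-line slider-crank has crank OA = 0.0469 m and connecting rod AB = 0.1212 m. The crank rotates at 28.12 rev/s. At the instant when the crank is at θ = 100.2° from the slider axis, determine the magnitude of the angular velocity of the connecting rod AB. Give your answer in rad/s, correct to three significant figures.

ω = 176.7 rad/s (converted from 28.12 rev/s).
The rod makes angle φ with the slider axis where L sinφ = r sinθ; differentiating, L cosφ·φ̇ = r ω cosθ.
L cosφ = √(L² − r² sin²θ) = 0.11207 m.
|ω_rod| = r ω |cosθ| / √(L² − r² sin²θ) = 0.0469·176.7·0.17708/0.11207 = 13.094 rad/s.

13.1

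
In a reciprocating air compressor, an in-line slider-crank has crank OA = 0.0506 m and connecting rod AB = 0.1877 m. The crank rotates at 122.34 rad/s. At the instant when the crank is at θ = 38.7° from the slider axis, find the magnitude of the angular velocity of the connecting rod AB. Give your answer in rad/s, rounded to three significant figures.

26.1

ω = 122.3 rad/s
The rod makes angle φ with the slider axis where L sinφ = r sinθ; differentiating, L cosφ·φ̇ = r ω cosθ.
L cosφ = √(L² − r² sin²θ) = 0.18501 m.
|ω_rod| = r ω |cosθ| / √(L² − r² sin²θ) = 0.0506·122.3·0.78043/0.18501 = 26.112 rad/s.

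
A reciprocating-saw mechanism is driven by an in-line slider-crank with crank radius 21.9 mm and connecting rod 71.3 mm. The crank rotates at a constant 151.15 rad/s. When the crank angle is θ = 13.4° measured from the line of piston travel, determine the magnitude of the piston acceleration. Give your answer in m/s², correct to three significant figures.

625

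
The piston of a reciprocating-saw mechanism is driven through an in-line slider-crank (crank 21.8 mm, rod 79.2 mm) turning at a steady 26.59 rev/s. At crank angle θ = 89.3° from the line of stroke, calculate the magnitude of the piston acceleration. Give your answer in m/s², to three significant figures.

167

ω = 2π·26.6 = 167.1 rad/s
x(θ) = r cosθ + √(L² − r² sin²θ); with ω constant, a = ω²·d²x/dθ².
d²x/dθ² = −r cosθ − r²(cos2θ)/√u − r⁴ sin²2θ/(4u^{3/2}),  u = L² − r² sin²θ = 0.00579747 m².
Substituting r = 0.0218 m, L = 0.0792 m, θ = 89.3°: d²x/dθ² = +0.0059733 m.
a = ω²·d²x/dθ² = (167.1)²·(+0.0059733) = +166.73 m/s²;  |a| = 166.73 m/s².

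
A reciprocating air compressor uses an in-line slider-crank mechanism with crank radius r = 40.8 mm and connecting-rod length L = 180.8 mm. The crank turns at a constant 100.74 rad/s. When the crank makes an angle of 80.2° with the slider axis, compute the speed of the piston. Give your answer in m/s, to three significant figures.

4.21

ω = 100.7 rad/s
For an in-line slider-crank, x = r cosθ + √(L² − r² sin²θ), so v = −rω sinθ·[1 + r cosθ/√(L² − r² sin²θ)].
With r = 0.0408 m, L = 0.1808 m, θ = 80.2°: √(L² − r² sin²θ) = 0.17627 m.
v = −0.0408·100.7·0.98541·[1 + 0.0408·0.17021/0.17627] = -4.2098 m/s.
|v| = 4.2098 m/s.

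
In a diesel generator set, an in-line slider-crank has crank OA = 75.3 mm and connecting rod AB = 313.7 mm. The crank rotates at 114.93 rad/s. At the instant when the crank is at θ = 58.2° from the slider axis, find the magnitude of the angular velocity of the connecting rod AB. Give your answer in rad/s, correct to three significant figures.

ω = 114.9 rad/s
The rod makes angle φ with the slider axis where L sinφ = r sinθ; differentiating, L cosφ·φ̇ = r ω cosθ.
L cosφ = √(L² − r² sin²θ) = 0.3071 m.
|ω_rod| = r ω |cosθ| / √(L² − r² sin²θ) = 0.0753·114.9·0.52696/0.3071 = 14.85 rad/s.

14.8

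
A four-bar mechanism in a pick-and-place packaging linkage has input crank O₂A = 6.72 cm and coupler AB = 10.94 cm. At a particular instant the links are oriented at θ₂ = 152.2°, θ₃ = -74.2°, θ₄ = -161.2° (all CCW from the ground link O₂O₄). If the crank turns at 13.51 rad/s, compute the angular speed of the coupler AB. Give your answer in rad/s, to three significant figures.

ω₂ = 13.51 rad/s
Differentiating the loop-closure r₂e^{iθ₂}+r₃e^{iθ₃}=r₁+r₄e^{iθ₄} gives r₂ω₂e^{iθ₂}+r₃ω₃e^{iθ₃}=r₄ω₄e^{iθ₄}.
Eliminating the other unknown: ω₃ = r₂ω₂ sin(θ₄−θ₂) / [r₃ sin(θ₃−θ₄)].
Numerator sine = +0.72657; denominator sine = +0.99863.
Result = 0.0672·13.51·(+0.72657) / (0.1094·(+0.99863)) = +6.0379 rad/s; magnitude 6.0379 rad/s.

6.04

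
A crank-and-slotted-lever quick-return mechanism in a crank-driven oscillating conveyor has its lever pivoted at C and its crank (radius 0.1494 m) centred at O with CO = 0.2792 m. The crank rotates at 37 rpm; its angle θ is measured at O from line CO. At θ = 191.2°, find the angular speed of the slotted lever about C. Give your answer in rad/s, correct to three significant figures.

ω = 3.875 rad/s (from 37 rpm).
Crank pin A relative to C: A = (d + r cosθ, r sinθ); lever angle φ = atan2(r sinθ, d + r cosθ).
Differentiating tanφ: φ̇ = rω(d cosθ + r)/(d² + r² + 2dr cosθ).
d² + r² + 2dr cosθ = |CA|² = 0.0184369 m²;  d cosθ + r = -0.12448 m.
|ω_lever| = |0.1494·3.875·-0.12448| / 0.0184369 = 3.9084 rad/s.

3.91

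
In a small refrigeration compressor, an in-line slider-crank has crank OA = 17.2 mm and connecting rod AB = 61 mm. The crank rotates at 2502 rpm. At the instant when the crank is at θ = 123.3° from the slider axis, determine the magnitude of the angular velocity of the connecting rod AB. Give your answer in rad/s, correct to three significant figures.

ω = 262 rad/s (converted from 2502 rpm).
The rod makes angle φ with the slider axis where L sinφ = r sinθ; differentiating, L cosφ·φ̇ = r ω cosθ.
L cosφ = √(L² − r² sin²θ) = 0.059282 m.
|ω_rod| = r ω |cosθ| / √(L² − r² sin²θ) = 0.0172·262·0.54902/0.059282 = 41.736 rad/s.

41.7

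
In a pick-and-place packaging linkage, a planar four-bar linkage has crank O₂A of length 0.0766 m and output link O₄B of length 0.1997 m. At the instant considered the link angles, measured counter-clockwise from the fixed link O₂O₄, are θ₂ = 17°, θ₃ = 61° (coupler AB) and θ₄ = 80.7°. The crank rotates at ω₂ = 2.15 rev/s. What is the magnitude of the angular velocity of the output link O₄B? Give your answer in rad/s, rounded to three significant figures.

ω₂ = 13.51 rad/s (from 2.15 rev/s).
Differentiating the loop-closure r₂e^{iθ₂}+r₃e^{iθ₃}=r₁+r₄e^{iθ₄} gives r₂ω₂e^{iθ₂}+r₃ω₃e^{iθ₃}=r₄ω₄e^{iθ₄}.
Eliminating the other unknown: ω₄ = r₂ω₂ sin(θ₂−θ₃) / [r₄ sin(θ₄−θ₃)].
Numerator sine = -0.69466; denominator sine = +0.33710.
Result = 0.0766·13.51·(-0.69466) / (0.1997·(+0.33710)) = -10.678 rad/s; magnitude 10.678 rad/s.

10.7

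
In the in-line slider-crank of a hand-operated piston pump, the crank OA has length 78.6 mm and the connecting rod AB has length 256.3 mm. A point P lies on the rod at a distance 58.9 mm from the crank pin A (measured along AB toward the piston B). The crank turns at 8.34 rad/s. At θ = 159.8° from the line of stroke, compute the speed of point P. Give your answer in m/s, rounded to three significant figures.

0.519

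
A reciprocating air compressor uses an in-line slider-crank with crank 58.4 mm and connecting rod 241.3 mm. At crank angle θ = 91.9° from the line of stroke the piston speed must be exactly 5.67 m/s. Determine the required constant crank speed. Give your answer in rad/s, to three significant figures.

For an in-line slider-crank, |v_piston| = rω|sinθ|·[1 + r cosθ/√(L² − r² sin²θ)].
With r = 0.0584 m, L = 0.2413 m, θ = 91.9°: the bracketed kinematic factor |dx/dθ| = 0.057885 m.
ω = v/|dx/dθ| = 5.67/0.057885 = 97.953 rad/s.

98.0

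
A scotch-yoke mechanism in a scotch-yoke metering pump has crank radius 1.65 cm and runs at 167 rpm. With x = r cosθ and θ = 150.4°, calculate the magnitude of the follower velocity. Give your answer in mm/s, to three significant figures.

143

ω = 17.49 rad/s (from 167 rpm).
x = r cosθ ⇒ ẋ = −rω sinθ.
|v| = rω|sinθ| = 0.0165·17.49·|sin 150.4°| = 0.14253 m/s = 142.53 mm/s.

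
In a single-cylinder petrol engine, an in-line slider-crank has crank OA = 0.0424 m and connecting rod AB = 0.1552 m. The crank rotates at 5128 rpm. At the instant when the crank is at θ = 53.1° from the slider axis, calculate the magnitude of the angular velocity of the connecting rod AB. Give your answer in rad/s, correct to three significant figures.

ω = 537 rad/s (converted from 5128 rpm).
The rod makes angle φ with the slider axis where L sinφ = r sinθ; differentiating, L cosφ·φ̇ = r ω cosθ.
L cosφ = √(L² − r² sin²θ) = 0.15145 m.
|ω_rod| = r ω |cosθ| / √(L² − r² sin²θ) = 0.0424·537·0.60042/0.15145 = 90.266 rad/s.

90.3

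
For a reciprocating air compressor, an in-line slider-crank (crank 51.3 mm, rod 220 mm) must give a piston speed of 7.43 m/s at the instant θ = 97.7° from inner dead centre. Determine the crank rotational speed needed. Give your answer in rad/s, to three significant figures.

For an in-line slider-crank, |v_piston| = rω|sinθ|·[1 + r cosθ/√(L² − r² sin²θ)].
With r = 0.0513 m, L = 0.22 m, θ = 97.7°: the bracketed kinematic factor |dx/dθ| = 0.049205 m.
ω = v/|dx/dθ| = 7.43/0.049205 = 151 rad/s.

151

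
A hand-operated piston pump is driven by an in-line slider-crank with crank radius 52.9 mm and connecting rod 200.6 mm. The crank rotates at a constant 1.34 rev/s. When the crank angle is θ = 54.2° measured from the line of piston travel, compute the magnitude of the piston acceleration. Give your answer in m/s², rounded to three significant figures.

ω = 2π·1.34 = 8.419 rad/s
x(θ) = r cosθ + √(L² − r² sin²θ); with ω constant, a = ω²·d²x/dθ².
d²x/dθ² = −r cosθ − r²(cos2θ)/√u − r⁴ sin²2θ/(4u^{3/2}),  u = L² − r² sin²θ = 0.0383995 m².
Substituting r = 0.0529 m, L = 0.2006 m, θ = 54.2°: d²x/dθ² = -0.026671 m.
a = ω²·d²x/dθ² = (8.419)²·(-0.026671) = -1.8906 m/s²;  |a| = 1.8906 m/s².

1.89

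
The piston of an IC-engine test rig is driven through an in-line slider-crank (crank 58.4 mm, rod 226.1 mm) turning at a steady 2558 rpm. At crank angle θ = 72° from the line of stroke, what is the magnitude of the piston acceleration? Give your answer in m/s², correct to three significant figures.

ω = 2π·2558/60 = 267.9 rad/s
x(θ) = r cosθ + √(L² − r² sin²θ); with ω constant, a = ω²·d²x/dθ².
d²x/dθ² = −r cosθ − r²(cos2θ)/√u − r⁴ sin²2θ/(4u^{3/2}),  u = L² − r² sin²θ = 0.0480363 m².
Substituting r = 0.0584 m, L = 0.2261 m, θ = 72°: d²x/dθ² = -0.0055528 m.
a = ω²·d²x/dθ² = (267.9)²·(-0.0055528) = -398.45 m/s²;  |a| = 398.45 m/s².

398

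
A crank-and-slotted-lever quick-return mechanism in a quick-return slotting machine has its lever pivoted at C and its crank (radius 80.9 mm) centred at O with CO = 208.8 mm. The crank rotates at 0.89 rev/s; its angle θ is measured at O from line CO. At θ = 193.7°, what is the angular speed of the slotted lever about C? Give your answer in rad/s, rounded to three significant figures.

3.19

ω = 5.592 rad/s (from 0.89 rev/s).
Crank pin A relative to C: A = (d + r cosθ, r sinθ); lever angle φ = atan2(r sinθ, d + r cosθ).
Differentiating tanφ: φ̇ = rω(d cosθ + r)/(d² + r² + 2dr cosθ).
d² + r² + 2dr cosθ = |CA|² = 0.0173196 m²;  d cosθ + r = -0.12196 m.
|ω_lever| = |0.0809·5.592·-0.12196| / 0.0173196 = 3.1856 rad/s.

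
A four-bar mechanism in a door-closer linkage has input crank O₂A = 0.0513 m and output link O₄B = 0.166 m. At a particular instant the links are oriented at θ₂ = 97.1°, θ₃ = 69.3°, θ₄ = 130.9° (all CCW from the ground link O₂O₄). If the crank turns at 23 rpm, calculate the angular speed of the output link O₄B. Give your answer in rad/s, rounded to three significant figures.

0.395

ω₂ = 2.409 rad/s (from 23 rpm).
Differentiating the loop-closure r₂e^{iθ₂}+r₃e^{iθ₃}=r₁+r₄e^{iθ₄} gives r₂ω₂e^{iθ₂}+r₃ω₃e^{iθ₃}=r₄ω₄e^{iθ₄}.
Eliminating the other unknown: ω₄ = r₂ω₂ sin(θ₂−θ₃) / [r₄ sin(θ₄−θ₃)].
Numerator sine = +0.46639; denominator sine = +0.87965.
Result = 0.0513·2.409·(+0.46639) / (0.166·(+0.87965)) = +0.39464 rad/s; magnitude 0.39464 rad/s.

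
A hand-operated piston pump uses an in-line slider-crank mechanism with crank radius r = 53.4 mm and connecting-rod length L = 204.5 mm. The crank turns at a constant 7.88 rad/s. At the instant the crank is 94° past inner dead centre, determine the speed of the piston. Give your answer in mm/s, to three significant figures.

ω = 7.88 rad/s
For an in-line slider-crank, x = r cosθ + √(L² − r² sin²θ), so v = −rω sinθ·[1 + r cosθ/√(L² − r² sin²θ)].
With r = 0.0534 m, L = 0.2045 m, θ = 94°: √(L² − r² sin²θ) = 0.19744 m.
v = −0.0534·7.88·0.99756·[1 + 0.0534·-0.06976/0.19744] = -0.41185 m/s.
|v| = 0.41185 m/s = 411.85 mm/s.

412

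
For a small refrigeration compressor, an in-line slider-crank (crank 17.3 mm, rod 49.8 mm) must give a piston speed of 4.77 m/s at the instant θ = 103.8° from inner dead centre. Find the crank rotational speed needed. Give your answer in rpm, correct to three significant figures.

For an in-line slider-crank, |v_piston| = rω|sinθ|·[1 + r cosθ/√(L² − r² sin²θ)].
With r = 0.0173 m, L = 0.0498 m, θ = 103.8°: the bracketed kinematic factor |dx/dθ| = 0.015322 m.
ω = v/|dx/dθ| = 4.77/0.015322 = 311.32 rad/s.
N = 60ω/(2π) = 2972.9 rpm.

2970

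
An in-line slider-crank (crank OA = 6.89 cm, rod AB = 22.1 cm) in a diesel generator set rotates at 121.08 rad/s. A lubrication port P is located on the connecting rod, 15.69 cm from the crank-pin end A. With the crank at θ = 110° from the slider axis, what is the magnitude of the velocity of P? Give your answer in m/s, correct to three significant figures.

7.27

ω = 121.1 rad/s.  Crank-pin speed |V_A| = rω = 8.3424 m/s, perpendicular to OA.
Rod angle: sinφ = −(r/L) sinθ ⇒ φ = -17.035°; ω_rod = −rω cosθ/√(L²−r²sin²θ) = +13.503 rad/s.
V_P = V_A + ω_rod × AP, with AP = 0.1569 m along the rod.
Components: V_Px = −rω sinθ − a·ω_rod·sinφ = -7.2186 m/s;  V_Py = rω cosθ + a·ω_rod·cosφ = -0.82758 m/s.
|V_P| = √(V_Px² + V_Py²) = 7.2659 m/s.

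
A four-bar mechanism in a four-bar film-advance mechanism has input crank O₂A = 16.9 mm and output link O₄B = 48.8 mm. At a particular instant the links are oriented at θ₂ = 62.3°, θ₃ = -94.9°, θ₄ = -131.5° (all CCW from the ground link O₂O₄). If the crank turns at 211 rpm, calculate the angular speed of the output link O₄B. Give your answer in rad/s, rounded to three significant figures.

ω₂ = 22.1 rad/s (from 211 rpm).
Differentiating the loop-closure r₂e^{iθ₂}+r₃e^{iθ₃}=r₁+r₄e^{iθ₄} gives r₂ω₂e^{iθ₂}+r₃ω₃e^{iθ₃}=r₄ω₄e^{iθ₄}.
Eliminating the other unknown: ω₄ = r₂ω₂ sin(θ₂−θ₃) / [r₄ sin(θ₄−θ₃)].
Numerator sine = +0.38752; denominator sine = -0.59622.
Result = 0.0169·22.1·(+0.38752) / (0.0488·(-0.59622)) = -4.9734 rad/s; magnitude 4.9734 rad/s.

4.97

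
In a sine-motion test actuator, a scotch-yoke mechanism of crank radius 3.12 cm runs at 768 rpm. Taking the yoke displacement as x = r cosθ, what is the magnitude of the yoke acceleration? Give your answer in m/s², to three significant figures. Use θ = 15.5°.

ω = 80.42 rad/s (from 768 rpm).
x = r cosθ ⇒ ẍ = −rω² cosθ (ω constant).
|a| = rω²|cosθ| = 0.0312·(80.42)²·|cos 15.5°| = 194.47 m/s².

194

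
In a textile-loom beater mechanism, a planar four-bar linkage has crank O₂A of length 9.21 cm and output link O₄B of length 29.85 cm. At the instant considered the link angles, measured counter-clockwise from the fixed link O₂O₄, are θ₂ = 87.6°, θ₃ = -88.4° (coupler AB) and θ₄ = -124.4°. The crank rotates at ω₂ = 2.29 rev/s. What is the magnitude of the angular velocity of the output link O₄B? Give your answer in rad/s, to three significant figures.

0.527

ω₂ = 14.39 rad/s (from 2.29 rev/s).
Differentiating the loop-closure r₂e^{iθ₂}+r₃e^{iθ₃}=r₁+r₄e^{iθ₄} gives r₂ω₂e^{iθ₂}+r₃ω₃e^{iθ₃}=r₄ω₄e^{iθ₄}.
Eliminating the other unknown: ω₄ = r₂ω₂ sin(θ₂−θ₃) / [r₄ sin(θ₄−θ₃)].
Numerator sine = +0.06976; denominator sine = -0.58779.
Result = 0.0921·14.39·(+0.06976) / (0.2985·(-0.58779)) = -0.52686 rad/s; magnitude 0.52686 rad/s.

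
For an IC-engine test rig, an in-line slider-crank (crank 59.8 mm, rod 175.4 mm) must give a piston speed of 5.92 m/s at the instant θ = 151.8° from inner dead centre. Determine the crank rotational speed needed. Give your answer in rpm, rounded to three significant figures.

For an in-line slider-crank, |v_piston| = rω|sinθ|·[1 + r cosθ/√(L² − r² sin²θ)].
With r = 0.0598 m, L = 0.1754 m, θ = 151.8°: the bracketed kinematic factor |dx/dθ| = 0.019655 m.
ω = v/|dx/dθ| = 5.92/0.019655 = 301.19 rad/s.
N = 60ω/(2π) = 2876.1 rpm.

2880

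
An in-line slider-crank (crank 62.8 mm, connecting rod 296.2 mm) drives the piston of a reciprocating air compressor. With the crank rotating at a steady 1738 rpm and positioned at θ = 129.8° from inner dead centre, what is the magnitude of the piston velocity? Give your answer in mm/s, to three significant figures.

7570

ω = 2π·1738/60 = 182 rad/s
For an in-line slider-crank, x = r cosθ + √(L² − r² sin²θ), so v = −rω sinθ·[1 + r cosθ/√(L² − r² sin²θ)].
With r = 0.0628 m, L = 0.2962 m, θ = 129.8°: √(L² − r² sin²θ) = 0.29224 m.
v = −0.0628·182·0.76828·[1 + 0.0628·-0.64011/0.29224] = -7.5734 m/s.
|v| = 7.5734 m/s = 7573.4 mm/s.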